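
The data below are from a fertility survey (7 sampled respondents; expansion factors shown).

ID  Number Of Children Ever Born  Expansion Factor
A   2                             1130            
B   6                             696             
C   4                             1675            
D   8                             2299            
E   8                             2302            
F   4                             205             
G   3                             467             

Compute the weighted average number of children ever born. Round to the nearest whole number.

6

Weighted sum = 2×1130 + 6×696 + 4×1675 + 8×2299 + 8×2302 + 4×205 + 3×467
  = 2260 + 4176 + 6700 + 18392 + 18416 + 820 + 1401 = 52165
Sum of weights = 1130 + 696 + 1675 + 2299 + 2302 + 205 + 467 = 8774
Weighted mean = 52165 / 8774 = 5.9454069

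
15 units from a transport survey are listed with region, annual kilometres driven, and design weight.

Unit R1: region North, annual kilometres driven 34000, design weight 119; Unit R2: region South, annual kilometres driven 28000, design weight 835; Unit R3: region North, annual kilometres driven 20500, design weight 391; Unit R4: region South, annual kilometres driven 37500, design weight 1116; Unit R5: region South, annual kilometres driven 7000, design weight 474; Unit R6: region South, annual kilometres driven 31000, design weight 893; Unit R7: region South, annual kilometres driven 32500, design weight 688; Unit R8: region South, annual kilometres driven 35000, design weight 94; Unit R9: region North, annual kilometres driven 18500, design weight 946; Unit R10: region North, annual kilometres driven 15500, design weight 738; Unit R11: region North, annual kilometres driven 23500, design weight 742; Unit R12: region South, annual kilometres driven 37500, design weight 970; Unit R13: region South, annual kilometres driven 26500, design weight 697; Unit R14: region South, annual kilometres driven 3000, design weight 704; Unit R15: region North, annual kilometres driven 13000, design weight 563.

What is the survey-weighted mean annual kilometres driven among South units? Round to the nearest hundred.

South rows: R2, R4, R5, R6, R7, R8, R12, R13, R14
Weighted sum = 28000×835 + 37500×1116 + 7000×474 + 31000×893 + 32500×688 + 35000×94 + 37500×970 + 26500×697 + 3000×704
  = 178838500
Sum of weights = 835 + 1116 + 474 + 893 + 688 + 94 + 970 + 697 + 704 = 6471
Weighted mean = 178838500 / 6471 = 27636.919

27600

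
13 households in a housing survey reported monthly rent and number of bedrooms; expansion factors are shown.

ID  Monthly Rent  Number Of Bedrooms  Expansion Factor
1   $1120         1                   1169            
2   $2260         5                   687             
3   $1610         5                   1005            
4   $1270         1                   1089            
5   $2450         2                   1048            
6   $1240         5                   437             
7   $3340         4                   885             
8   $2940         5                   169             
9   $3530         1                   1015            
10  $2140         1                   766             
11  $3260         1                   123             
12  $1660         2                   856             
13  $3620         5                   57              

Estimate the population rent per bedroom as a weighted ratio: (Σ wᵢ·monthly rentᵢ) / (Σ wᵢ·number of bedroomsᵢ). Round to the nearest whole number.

845

Σ wᵢ·y = 19675690
Σ wᵢ·x = 23285
Ratio = 19675690 / 23285 = 844.9942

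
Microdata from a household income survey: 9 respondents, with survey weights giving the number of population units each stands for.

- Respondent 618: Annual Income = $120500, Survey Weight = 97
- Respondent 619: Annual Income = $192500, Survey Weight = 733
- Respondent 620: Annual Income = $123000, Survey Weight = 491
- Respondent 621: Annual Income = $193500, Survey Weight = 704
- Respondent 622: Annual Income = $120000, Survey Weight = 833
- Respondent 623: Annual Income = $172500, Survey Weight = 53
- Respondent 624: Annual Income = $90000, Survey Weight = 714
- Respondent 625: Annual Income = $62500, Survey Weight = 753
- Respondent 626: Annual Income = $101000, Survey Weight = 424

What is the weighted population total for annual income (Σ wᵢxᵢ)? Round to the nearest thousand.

612657000

Weighted total = 120500×97 + 192500×733 + 123000×491 + 193500×704 + 120000×833 + 172500×53 + 90000×714 + 62500×753 + 101000×424
  = 11688500 + 141102500 + 60393000 + 136224000 + 99960000 + 9142500 + 64260000 + 47062500 + 42824000 = 612657000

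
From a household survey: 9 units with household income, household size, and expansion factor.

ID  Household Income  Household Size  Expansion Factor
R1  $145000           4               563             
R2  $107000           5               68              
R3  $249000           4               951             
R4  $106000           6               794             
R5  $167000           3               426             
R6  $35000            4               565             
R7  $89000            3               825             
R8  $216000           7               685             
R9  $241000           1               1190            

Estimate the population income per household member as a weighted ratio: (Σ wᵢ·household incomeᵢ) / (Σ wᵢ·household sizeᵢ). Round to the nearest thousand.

44000

Σ wᵢ·y = 1008966000
Σ wᵢ·x = 4×563 + 5×68 + 4×951 + 6×794 + 3×426 + 4×565 + 3×825 + 7×685 + 1×1190
  = 23158
Ratio = 1008966000 / 23158 = 43568.788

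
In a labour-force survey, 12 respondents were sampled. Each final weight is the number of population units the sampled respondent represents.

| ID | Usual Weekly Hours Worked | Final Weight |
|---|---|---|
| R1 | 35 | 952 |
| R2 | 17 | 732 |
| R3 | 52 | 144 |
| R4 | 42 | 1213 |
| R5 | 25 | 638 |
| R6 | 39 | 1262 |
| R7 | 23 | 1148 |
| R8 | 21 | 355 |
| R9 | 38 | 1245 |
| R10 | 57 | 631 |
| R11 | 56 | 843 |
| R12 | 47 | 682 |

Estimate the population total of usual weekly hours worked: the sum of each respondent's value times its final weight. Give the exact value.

Weighted total = 35×952 + 17×732 + 52×144 + 42×1213 + 25×638 + 39×1262 + 23×1148 + 21×355 + 38×1245 + 57×631 + 56×843 + 47×682
  = 33320 + 12444 + 7488 + 50946 + 15950 + 49218 + 26404 + 7455 + 47310 + 35967 + 47208 + 32054 = 365764

365764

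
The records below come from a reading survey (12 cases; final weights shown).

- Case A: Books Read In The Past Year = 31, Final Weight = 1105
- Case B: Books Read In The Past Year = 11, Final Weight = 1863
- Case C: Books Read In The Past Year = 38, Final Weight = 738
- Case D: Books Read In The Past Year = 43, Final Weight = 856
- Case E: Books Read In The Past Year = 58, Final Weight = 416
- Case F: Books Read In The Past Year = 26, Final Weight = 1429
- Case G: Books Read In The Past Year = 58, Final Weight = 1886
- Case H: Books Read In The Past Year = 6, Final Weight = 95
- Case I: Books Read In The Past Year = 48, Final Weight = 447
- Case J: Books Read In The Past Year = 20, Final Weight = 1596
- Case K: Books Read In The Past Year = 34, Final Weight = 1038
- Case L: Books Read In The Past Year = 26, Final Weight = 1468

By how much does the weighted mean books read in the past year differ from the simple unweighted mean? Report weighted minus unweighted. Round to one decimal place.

-1.0

Unweighted sum = 31 + 11 + 38 + 43 + 58 + 26 + 58 + 6 + 48 + 20 + 34 + 26 = 399
Unweighted mean = 399 / 12 = 33.25
Weighted sum = 31×1105 + 11×1863 + 38×738 + 43×856 + 58×416 + 26×1429 + 58×1886 + 6×95 + 48×447 + 20×1596 + 34×1038 + 26×1468
  = 417676
Sum of weights = 12937
Weighted mean = 417676 / 12937 = 32.285383
Difference (weighted minus unweighted) = -0.96461699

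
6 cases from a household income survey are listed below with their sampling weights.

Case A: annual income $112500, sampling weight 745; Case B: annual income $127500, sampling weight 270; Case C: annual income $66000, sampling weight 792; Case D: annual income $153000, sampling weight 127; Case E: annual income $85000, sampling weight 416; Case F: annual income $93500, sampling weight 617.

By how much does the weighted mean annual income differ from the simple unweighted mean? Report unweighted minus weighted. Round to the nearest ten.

Unweighted sum = 112500 + 127500 + 66000 + 153000 + 85000 + 93500 = 637500
Unweighted mean = 637500 / 6 = 106250
Weighted sum = 112500×745 + 127500×270 + 66000×792 + 153000×127 + 85000×416 + 93500×617
  = 83812500 + 34425000 + 52272000 + 19431000 + 35360000 + 57689500 = 282990000
Sum of weights = 745 + 270 + 792 + 127 + 416 + 617 = 2967
Weighted mean = 282990000 / 2967 = 95379.171
Difference (unweighted minus weighted) = 10870.829

10870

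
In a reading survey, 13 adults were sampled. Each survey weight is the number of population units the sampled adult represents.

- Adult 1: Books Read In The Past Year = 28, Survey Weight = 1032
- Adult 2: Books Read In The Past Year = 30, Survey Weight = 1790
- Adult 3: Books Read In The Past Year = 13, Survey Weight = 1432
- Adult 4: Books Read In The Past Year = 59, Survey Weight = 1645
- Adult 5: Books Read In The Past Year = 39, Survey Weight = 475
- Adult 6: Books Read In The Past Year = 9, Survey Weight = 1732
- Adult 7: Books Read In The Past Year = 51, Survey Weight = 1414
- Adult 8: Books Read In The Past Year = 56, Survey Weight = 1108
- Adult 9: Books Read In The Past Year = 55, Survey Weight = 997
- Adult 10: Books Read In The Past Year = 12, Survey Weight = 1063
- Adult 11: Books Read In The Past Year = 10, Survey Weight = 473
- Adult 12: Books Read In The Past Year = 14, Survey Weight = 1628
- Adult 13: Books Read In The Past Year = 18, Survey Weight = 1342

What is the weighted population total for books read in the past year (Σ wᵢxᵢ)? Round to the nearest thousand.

Weighted total = 485811

486000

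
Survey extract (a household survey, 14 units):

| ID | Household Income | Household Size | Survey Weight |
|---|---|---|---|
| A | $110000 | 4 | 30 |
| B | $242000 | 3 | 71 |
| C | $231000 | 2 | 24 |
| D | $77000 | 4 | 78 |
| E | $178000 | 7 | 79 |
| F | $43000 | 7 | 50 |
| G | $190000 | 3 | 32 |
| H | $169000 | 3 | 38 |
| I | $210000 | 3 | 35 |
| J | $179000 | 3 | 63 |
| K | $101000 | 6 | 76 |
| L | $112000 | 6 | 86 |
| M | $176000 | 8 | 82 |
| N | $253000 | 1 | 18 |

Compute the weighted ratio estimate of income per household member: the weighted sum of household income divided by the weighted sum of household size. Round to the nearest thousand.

Σ wᵢ·y = 115667000
Σ wᵢ·x = 3746
Ratio = 115667000 / 3746 = 30877.469

31000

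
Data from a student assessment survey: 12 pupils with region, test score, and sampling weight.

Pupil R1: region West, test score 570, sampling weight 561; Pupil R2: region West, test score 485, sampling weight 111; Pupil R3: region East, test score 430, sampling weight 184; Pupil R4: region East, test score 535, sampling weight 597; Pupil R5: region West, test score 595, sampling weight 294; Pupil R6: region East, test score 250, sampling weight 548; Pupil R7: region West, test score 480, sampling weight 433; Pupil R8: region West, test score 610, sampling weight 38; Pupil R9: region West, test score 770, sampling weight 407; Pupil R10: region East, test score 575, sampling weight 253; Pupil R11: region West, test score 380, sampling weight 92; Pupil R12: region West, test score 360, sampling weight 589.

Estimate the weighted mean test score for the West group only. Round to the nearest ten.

West rows: R1, R2, R5, R7, R8, R9, R11, R12
Weighted sum = 570×561 + 485×111 + 595×294 + 480×433 + 610×38 + 770×407 + 380×92 + 360×589
  = 319770 + 53835 + 174930 + 207840 + 23180 + 313390 + 34960 + 212040 = 1339945
Sum of weights = 561 + 111 + 294 + 433 + 38 + 407 + 92 + 589 = 2525
Weighted mean = 1339945 / 2525 = 530.67129

530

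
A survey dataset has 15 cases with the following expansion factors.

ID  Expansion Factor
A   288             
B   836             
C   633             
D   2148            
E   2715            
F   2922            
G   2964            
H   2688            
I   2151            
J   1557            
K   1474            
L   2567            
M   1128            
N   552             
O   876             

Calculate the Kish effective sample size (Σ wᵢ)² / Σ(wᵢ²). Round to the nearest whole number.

Σ wᵢ = 25499
Σ wᵢ² = 55874061
n_eff = 25499² / 55874061 = 650199001 / 55874061 = 11.636867

12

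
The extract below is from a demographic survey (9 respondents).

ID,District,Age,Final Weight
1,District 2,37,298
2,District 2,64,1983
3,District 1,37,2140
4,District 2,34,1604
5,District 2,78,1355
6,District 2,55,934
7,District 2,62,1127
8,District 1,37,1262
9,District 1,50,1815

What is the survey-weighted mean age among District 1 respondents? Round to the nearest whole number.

42

District 1 rows: 3, 8, 9
Weighted sum = 216624
Sum of weights = 2140 + 1262 + 1815 = 5217
Weighted mean = 216624 / 5217 = 41.522714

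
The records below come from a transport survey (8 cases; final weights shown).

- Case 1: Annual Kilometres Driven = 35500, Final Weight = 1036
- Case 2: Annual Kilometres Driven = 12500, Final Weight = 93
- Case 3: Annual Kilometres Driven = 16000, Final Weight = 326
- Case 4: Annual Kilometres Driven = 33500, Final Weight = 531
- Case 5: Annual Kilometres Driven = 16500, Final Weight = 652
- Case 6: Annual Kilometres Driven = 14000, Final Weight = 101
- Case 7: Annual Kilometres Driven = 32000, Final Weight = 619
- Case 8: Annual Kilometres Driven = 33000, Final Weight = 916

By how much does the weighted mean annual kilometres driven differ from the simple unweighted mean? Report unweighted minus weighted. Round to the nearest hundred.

Unweighted sum = 35500 + 12500 + 16000 + 33500 + 16500 + 14000 + 32000 + 33000 = 193000
Unweighted mean = 193000 / 8 = 24125
Weighted sum = 35500×1036 + 12500×93 + 16000×326 + 33500×531 + 16500×652 + 14000×101 + 32000×619 + 33000×916
  = 123153000
Sum of weights = 1036 + 93 + 326 + 531 + 652 + 101 + 619 + 916 = 4274
Weighted mean = 123153000 / 4274 = 28814.46
Difference (unweighted minus weighted) = -4689.4595

-4700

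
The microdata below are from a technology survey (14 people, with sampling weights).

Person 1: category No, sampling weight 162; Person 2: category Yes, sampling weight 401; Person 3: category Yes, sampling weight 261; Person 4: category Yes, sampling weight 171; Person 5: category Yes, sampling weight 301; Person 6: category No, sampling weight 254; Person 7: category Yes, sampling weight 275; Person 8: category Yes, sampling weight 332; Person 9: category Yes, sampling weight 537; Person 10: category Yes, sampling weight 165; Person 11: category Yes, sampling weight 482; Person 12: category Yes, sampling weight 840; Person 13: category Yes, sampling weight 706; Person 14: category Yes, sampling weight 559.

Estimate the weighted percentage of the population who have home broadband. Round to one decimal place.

Sum of weights for 'Yes' = 401 + 261 + 171 + 301 + 275 + 332 + 537 + 165 + 482 + 840 + 706 + 559 = 5030
Total weight = 5446
Weighted proportion = 5030 / 5446 = 0.92361366 → 92.361366%

92.4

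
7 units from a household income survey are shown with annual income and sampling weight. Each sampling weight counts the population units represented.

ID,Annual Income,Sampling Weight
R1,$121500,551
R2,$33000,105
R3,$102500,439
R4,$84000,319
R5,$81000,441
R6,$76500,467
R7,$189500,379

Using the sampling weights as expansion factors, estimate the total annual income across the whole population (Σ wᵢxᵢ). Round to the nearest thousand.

Weighted total = 121500×551 + 33000×105 + 102500×439 + 84000×319 + 81000×441 + 76500×467 + 189500×379
  = 66946500 + 3465000 + 44997500 + 26796000 + 35721000 + 35725500 + 71820500 = 285472000

285472000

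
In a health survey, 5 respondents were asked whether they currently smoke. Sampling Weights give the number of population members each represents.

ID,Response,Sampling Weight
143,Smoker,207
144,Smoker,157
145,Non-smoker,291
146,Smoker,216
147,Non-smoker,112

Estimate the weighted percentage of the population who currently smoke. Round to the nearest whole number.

59

Sum of weights for 'Smoker' = 207 + 157 + 216 = 580
Total weight = 207 + 157 + 291 + 216 + 112 = 983
Weighted proportion = 580 / 983 = 0.59003052 → 59.003052%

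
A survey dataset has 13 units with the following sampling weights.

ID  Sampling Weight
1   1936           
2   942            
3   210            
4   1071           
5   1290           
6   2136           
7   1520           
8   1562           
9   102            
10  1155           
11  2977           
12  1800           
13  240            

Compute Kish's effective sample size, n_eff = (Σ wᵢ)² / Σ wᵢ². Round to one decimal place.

9.5

Σ wᵢ = 16941
Σ wᵢ² = 30307999
n_eff = 16941² / 30307999 = 286997481 / 30307999 = 9.4693642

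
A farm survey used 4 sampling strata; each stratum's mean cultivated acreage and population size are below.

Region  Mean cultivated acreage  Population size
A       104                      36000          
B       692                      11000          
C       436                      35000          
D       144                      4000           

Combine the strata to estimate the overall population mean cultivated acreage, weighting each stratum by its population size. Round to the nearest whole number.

316

Σ Nₕ·x̄ₕ = 104×36000 + 692×11000 + 436×35000 + 144×4000
  = 3744000 + 7612000 + 15260000 + 576000 = 27192000
Σ Nₕ = 36000 + 11000 + 35000 + 4000 = 86000
Overall mean = 27192000 / 86000 = 316.18605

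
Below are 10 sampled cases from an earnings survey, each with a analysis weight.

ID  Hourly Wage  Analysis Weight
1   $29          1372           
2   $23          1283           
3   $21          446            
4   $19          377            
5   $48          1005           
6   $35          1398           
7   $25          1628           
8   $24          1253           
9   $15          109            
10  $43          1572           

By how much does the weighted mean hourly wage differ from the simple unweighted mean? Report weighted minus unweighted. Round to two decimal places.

Unweighted sum = 282
Unweighted mean = 282 / 10 = 28.2
Weighted sum = 29×1372 + 23×1283 + 21×446 + 19×377 + 48×1005 + 35×1398 + 25×1628 + 24×1253 + 15×109 + 43×1572
  = 39788 + 29509 + 9366 + 7163 + 48240 + 48930 + 40700 + 30072 + 1635 + 67596 = 322999
Sum of weights = 1372 + 1283 + 446 + 377 + 1005 + 1398 + 1628 + 1253 + 109 + 1572 = 10443
Weighted mean = 322999 / 10443 = 30.929714
Difference (weighted minus unweighted) = 2.7297137

2.73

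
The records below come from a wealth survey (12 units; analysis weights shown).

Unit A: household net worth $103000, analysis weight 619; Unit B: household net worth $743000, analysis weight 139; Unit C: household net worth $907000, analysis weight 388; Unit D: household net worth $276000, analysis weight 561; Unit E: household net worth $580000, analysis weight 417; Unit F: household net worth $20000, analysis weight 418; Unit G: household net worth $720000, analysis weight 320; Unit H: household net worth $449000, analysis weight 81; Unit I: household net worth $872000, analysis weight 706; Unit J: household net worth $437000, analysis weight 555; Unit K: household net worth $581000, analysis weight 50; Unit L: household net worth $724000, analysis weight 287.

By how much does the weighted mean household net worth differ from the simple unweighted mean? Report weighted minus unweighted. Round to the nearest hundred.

-31000

Unweighted sum = 103000 + 743000 + 907000 + 276000 + 580000 + 20000 + 720000 + 449000 + 872000 + 437000 + 581000 + 724000 = 6412000
Unweighted mean = 6412000 / 12 = 534333.33
Weighted sum = 103000×619 + 743000×139 + 907000×388 + 276000×561 + 580000×417 + 20000×418 + 720000×320 + 449000×81 + 872000×706 + 437000×555 + 581000×50 + 724000×287
  = 63757000 + 103277000 + 351916000 + 154836000 + 241860000 + 8360000 + 230400000 + 36369000 + 615632000 + 242535000 + 29050000 + 207788000 = 2285780000
Sum of weights = 619 + 139 + 388 + 561 + 417 + 418 + 320 + 81 + 706 + 555 + 50 + 287 = 4541
Weighted mean = 2285780000 / 4541 = 503364.9
Difference (weighted minus unweighted) = -30968.436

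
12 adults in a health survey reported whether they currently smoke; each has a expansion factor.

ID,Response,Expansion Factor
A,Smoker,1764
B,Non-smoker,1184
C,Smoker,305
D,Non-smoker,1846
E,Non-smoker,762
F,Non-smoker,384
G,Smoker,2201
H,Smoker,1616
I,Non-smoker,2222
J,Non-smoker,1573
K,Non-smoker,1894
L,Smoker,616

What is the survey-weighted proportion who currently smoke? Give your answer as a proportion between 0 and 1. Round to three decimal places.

Sum of weights for 'Smoker' = 1764 + 305 + 2201 + 1616 + 616 = 6502
Total weight = 1764 + 1184 + 305 + 1846 + 762 + 384 + 2201 + 1616 + 2222 + 1573 + 1894 + 616 = 16367
Weighted proportion = 6502 / 16367 = 0.39726278

0.397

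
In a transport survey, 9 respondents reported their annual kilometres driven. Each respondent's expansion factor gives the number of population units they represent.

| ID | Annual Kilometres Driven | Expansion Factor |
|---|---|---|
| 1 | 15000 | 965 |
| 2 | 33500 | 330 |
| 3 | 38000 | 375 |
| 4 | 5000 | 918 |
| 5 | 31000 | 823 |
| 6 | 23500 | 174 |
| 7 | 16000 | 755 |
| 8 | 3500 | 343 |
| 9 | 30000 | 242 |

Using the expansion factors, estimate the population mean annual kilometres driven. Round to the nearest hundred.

19200

Weighted sum = 15000×965 + 33500×330 + 38000×375 + 5000×918 + 31000×823 + 23500×174 + 16000×755 + 3500×343 + 30000×242
  = 14475000 + 11055000 + 14250000 + 4590000 + 25513000 + 4089000 + 12080000 + 1200500 + 7260000 = 94512500
Sum of weights = 965 + 330 + 375 + 918 + 823 + 174 + 755 + 343 + 242 = 4925
Weighted mean = 94512500 / 4925 = 19190.355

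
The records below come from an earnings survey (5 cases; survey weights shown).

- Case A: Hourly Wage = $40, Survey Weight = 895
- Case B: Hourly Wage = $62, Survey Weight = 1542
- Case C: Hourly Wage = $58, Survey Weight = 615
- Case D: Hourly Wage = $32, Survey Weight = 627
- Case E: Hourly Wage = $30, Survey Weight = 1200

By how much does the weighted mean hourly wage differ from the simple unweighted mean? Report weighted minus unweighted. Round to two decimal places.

1.33

Unweighted sum = 40 + 62 + 58 + 32 + 30 = 222
Unweighted mean = 222 / 5 = 44.4
Weighted sum = 223138
Sum of weights = 895 + 1542 + 615 + 627 + 1200 = 4879
Weighted mean = 223138 / 4879 = 45.734372
Difference (weighted minus unweighted) = 1.3343718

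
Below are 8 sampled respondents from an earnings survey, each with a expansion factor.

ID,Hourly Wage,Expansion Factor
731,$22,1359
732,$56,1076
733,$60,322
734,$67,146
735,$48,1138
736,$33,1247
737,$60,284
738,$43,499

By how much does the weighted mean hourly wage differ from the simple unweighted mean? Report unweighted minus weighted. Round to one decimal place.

6.9

Unweighted sum = 22 + 56 + 60 + 67 + 48 + 33 + 60 + 43 = 389
Unweighted mean = 389 / 8 = 48.625
Weighted sum = 22×1359 + 56×1076 + 60×322 + 67×146 + 48×1138 + 33×1247 + 60×284 + 43×499
  = 29898 + 60256 + 19320 + 9782 + 54624 + 41151 + 17040 + 21457 = 253528
Sum of weights = 1359 + 1076 + 322 + 146 + 1138 + 1247 + 284 + 499 = 6071
Weighted mean = 253528 / 6071 = 41.760501
Difference (unweighted minus weighted) = 6.8644993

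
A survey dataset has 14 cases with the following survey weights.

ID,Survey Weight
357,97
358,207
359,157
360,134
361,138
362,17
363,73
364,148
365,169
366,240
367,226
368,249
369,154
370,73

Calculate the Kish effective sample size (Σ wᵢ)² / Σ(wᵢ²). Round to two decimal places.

11.72

Σ wᵢ = 2082
Σ wᵢ² = 369712
n_eff = 2082² / 369712 = 4334724 / 369712 = 11.724596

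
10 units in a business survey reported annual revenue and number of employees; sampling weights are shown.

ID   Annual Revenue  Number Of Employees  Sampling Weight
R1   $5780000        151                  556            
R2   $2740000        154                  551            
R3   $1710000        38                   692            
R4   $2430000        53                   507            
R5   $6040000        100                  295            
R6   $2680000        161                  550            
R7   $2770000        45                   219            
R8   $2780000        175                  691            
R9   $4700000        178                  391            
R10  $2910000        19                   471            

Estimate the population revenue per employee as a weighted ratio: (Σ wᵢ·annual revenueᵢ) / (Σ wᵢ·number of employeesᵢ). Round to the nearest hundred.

29400

Σ wᵢ·y = 5780000×556 + 2740000×551 + 1710000×692 + 2430000×507 + 6040000×295 + 2680000×550 + 2770000×219 + 2780000×691 + 4700000×391 + 2910000×471
  = 3213680000 + 1509740000 + 1183320000 + 1232010000 + 1781800000 + 1474000000 + 606630000 + 1920980000 + 1837700000 + 1370610000 = 16130470000
Σ wᵢ·x = 151×556 + 154×551 + 38×692 + 53×507 + 100×295 + 161×550 + 45×219 + 175×691 + 178×391 + 19×471
  = 83956 + 84854 + 26296 + 26871 + 29500 + 88550 + 9855 + 120925 + 69598 + 8949 = 549354
Ratio = 16130470000 / 549354 = 29362.615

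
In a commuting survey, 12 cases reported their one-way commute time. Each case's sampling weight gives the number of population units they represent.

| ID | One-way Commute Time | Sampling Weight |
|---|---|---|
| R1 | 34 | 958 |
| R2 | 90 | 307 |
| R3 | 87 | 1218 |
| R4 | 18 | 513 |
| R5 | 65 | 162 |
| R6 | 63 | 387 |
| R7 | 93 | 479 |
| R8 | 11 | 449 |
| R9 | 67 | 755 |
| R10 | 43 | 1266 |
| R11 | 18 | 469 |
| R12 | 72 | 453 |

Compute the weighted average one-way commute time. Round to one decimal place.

Weighted sum = 34×958 + 90×307 + 87×1218 + 18×513 + 65×162 + 63×387 + 93×479 + 11×449 + 67×755 + 43×1266 + 18×469 + 72×453
  = 405880
Sum of weights = 7416
Weighted mean = 405880 / 7416 = 54.730313

54.7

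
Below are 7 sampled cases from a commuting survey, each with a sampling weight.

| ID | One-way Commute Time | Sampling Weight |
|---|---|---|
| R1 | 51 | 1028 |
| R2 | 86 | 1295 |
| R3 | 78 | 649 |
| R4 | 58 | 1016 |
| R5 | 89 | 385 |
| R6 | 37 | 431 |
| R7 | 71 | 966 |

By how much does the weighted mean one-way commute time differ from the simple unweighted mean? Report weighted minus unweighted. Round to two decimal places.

Unweighted sum = 470
Unweighted mean = 470 / 7 = 67.142857
Weighted sum = 51×1028 + 86×1295 + 78×649 + 58×1016 + 89×385 + 37×431 + 71×966
  = 392146
Sum of weights = 1028 + 1295 + 649 + 1016 + 385 + 431 + 966 = 5770
Weighted mean = 392146 / 5770 = 67.962912
Difference (weighted minus unweighted) = 0.82005447

0.82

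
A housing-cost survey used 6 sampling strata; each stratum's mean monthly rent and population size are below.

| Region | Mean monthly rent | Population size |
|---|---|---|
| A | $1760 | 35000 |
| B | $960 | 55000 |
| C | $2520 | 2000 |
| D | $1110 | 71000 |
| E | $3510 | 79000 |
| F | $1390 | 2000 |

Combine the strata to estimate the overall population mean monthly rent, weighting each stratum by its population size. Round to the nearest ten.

Σ Nₕ·x̄ₕ = 1760×35000 + 960×55000 + 2520×2000 + 1110×71000 + 3510×79000 + 1390×2000
  = 61600000 + 52800000 + 5040000 + 78810000 + 277290000 + 2780000 = 478320000
Σ Nₕ = 35000 + 55000 + 2000 + 71000 + 79000 + 2000 = 244000
Overall mean = 478320000 / 244000 = 1960.3279

1960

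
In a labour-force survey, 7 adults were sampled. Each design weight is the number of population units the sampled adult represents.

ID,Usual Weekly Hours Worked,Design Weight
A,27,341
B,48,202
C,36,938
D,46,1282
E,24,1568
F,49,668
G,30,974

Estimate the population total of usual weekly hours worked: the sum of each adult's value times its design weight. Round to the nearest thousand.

211000

Weighted total = 27×341 + 48×202 + 36×938 + 46×1282 + 24×1568 + 49×668 + 30×974
  = 9207 + 9696 + 33768 + 58972 + 37632 + 32732 + 29220 = 211227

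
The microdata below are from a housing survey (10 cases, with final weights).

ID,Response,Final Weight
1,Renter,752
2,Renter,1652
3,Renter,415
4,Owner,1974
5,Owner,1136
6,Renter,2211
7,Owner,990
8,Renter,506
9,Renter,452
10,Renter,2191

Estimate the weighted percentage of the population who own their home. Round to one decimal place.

33.4

Sum of weights for 'Owner' = 1974 + 1136 + 990 = 4100
Total weight = 12279
Weighted proportion = 4100 / 12279 = 0.33390341 → 33.390341%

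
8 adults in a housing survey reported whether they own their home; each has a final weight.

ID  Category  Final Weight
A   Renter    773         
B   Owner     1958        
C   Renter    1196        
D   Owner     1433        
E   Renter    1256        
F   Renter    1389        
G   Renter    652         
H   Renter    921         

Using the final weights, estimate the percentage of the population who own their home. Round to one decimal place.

35.4

Sum of weights for 'Owner' = 1958 + 1433 = 3391
Total weight = 9578
Weighted proportion = 3391 / 9578 = 0.35404051 → 35.404051%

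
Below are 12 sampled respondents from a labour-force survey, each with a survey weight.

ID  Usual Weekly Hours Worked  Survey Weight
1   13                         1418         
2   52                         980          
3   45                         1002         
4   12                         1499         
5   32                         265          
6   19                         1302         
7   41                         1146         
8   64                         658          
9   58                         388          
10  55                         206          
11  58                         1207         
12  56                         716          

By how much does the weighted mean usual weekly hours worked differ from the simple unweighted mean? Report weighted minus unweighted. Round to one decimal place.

-5.1

Unweighted sum = 13 + 52 + 45 + 12 + 32 + 19 + 41 + 64 + 58 + 55 + 58 + 56 = 505
Unweighted mean = 505 / 12 = 42.083333
Weighted sum = 13×1418 + 52×980 + 45×1002 + 12×1499 + 32×265 + 19×1302 + 41×1146 + 64×658 + 58×388 + 55×206 + 58×1207 + 56×716
  = 398724
Sum of weights = 1418 + 980 + 1002 + 1499 + 265 + 1302 + 1146 + 658 + 388 + 206 + 1207 + 716 = 10787
Weighted mean = 398724 / 10787 = 36.963382
Difference (weighted minus unweighted) = -5.1199515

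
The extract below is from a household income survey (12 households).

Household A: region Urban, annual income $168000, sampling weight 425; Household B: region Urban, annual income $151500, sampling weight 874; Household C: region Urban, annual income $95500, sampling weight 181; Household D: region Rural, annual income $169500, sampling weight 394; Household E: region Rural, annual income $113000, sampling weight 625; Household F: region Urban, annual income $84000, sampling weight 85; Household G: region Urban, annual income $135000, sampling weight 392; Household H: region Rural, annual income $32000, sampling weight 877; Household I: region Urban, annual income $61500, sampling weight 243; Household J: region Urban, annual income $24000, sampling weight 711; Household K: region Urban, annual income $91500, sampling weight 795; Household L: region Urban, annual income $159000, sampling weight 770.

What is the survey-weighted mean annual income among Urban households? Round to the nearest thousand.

Urban rows: A, B, C, F, G, I, J, K, L
Weighted sum = 508337500
Sum of weights = 425 + 874 + 181 + 85 + 392 + 243 + 711 + 795 + 770 = 4476
Weighted mean = 508337500 / 4476 = 113569.59

114000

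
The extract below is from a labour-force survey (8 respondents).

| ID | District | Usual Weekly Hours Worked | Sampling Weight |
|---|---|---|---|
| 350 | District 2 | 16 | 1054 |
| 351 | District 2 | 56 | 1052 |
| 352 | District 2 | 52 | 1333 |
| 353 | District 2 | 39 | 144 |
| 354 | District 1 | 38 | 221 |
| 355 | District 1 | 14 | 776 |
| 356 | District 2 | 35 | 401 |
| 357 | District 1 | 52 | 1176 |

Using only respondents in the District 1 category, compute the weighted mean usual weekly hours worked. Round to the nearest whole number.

37

District 1 rows: 354, 355, 357
Weighted sum = 80414
Sum of weights = 221 + 776 + 1176 = 2173
Weighted mean = 80414 / 2173 = 37.005983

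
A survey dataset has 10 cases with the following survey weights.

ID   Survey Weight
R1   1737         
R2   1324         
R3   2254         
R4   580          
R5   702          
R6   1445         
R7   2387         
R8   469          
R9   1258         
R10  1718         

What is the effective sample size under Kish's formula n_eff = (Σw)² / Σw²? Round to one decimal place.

8.3

Σ wᵢ = 1737 + 1324 + 2254 + 580 + 702 + 1445 + 2387 + 469 + 1258 + 1718 = 13874
Σ wᵢ² = 3017169 + 1752976 + 5080516 + 336400 + 492804 + 2088025 + 5697769 + 219961 + 1582564 + 2951524 = 23219708
n_eff = 13874² / 23219708 = 192487876 / 23219708 = 8.2898491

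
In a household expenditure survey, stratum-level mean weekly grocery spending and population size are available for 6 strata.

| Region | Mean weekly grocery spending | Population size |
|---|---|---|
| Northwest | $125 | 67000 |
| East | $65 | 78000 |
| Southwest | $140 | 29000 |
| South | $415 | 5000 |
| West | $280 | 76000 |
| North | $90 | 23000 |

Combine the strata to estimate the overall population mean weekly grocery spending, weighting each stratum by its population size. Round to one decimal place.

154.4

Σ Nₕ·x̄ₕ = 125×67000 + 65×78000 + 140×29000 + 415×5000 + 280×76000 + 90×23000
  = 8375000 + 5070000 + 4060000 + 2075000 + 21280000 + 2070000 = 42930000
Σ Nₕ = 278000
Overall mean = 42930000 / 278000 = 154.42446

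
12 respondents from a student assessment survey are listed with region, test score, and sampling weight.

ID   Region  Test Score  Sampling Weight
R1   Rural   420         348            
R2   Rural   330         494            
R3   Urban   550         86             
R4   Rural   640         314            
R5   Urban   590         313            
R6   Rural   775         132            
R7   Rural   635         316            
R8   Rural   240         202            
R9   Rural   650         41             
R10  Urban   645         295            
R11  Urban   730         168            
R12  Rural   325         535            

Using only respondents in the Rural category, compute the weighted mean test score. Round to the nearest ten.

450

Rural rows: R1, R2, R4, R6, R7, R8, R9, R12
Weighted sum = 420×348 + 330×494 + 640×314 + 775×132 + 635×316 + 240×202 + 650×41 + 325×535
  = 1062105
Sum of weights = 2382
Weighted mean = 1062105 / 2382 = 445.88791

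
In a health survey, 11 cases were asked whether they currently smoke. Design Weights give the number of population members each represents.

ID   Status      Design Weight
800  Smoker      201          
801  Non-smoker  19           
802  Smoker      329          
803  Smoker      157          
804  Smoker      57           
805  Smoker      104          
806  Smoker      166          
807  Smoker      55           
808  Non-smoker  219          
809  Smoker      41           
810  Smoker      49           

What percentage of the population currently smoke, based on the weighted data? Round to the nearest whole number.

83

Sum of weights for 'Smoker' = 201 + 329 + 157 + 57 + 104 + 166 + 55 + 41 + 49 = 1159
Total weight = 201 + 19 + 329 + 157 + 57 + 104 + 166 + 55 + 219 + 41 + 49 = 1397
Weighted proportion = 1159 / 1397 = 0.82963493 → 82.963493%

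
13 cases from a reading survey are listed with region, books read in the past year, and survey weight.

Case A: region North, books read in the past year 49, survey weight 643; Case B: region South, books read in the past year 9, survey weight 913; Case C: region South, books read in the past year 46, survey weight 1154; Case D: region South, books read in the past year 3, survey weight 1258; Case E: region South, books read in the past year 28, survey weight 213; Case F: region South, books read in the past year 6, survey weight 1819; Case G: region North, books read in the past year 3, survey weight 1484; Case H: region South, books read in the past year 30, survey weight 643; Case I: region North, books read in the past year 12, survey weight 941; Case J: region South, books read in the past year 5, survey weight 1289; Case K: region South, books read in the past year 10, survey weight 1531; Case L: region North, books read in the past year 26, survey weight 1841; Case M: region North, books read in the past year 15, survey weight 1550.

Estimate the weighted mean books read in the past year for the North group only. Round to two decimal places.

North rows: A, G, I, L, M
Weighted sum = 49×643 + 3×1484 + 12×941 + 26×1841 + 15×1550
  = 118367
Sum of weights = 643 + 1484 + 941 + 1841 + 1550 = 6459
Weighted mean = 118367 / 6459 = 18.325902

18.33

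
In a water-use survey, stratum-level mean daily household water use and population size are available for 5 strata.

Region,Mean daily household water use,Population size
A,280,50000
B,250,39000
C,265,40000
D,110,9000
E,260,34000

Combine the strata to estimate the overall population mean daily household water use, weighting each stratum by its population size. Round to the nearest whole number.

Σ Nₕ·x̄ₕ = 44180000
Σ Nₕ = 50000 + 39000 + 40000 + 9000 + 34000 = 172000
Overall mean = 44180000 / 172000 = 256.86047

257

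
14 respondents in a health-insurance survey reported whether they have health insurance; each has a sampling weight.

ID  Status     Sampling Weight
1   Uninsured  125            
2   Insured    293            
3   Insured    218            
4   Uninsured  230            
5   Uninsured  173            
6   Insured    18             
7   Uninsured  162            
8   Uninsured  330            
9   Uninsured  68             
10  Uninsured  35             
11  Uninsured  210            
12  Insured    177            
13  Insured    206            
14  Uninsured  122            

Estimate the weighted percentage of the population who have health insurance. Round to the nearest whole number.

Sum of weights for 'Insured' = 293 + 218 + 18 + 177 + 206 = 912
Total weight = 2367
Weighted proportion = 912 / 2367 = 0.38529785 → 38.529785%

39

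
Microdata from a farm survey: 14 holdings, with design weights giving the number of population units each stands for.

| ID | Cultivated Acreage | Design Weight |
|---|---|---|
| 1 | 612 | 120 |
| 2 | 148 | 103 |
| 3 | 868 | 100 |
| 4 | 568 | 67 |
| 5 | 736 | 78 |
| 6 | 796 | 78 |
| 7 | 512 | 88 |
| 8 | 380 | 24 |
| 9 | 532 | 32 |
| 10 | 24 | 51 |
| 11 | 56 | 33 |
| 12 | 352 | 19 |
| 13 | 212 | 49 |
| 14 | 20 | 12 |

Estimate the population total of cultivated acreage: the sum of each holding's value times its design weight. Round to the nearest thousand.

Weighted total = 424624

425000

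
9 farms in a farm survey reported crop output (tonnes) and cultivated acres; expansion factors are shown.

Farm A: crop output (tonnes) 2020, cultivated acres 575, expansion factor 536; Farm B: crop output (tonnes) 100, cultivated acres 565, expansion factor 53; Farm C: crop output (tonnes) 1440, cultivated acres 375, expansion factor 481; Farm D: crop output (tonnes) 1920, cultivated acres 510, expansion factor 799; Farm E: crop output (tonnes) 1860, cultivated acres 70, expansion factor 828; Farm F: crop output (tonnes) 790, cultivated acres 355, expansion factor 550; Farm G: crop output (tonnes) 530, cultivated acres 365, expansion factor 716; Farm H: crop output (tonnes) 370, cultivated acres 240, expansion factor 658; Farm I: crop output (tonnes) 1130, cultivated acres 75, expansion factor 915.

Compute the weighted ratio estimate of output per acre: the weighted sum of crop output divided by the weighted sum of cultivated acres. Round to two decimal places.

Σ wᵢ·y = 6946210
Σ wᵢ·x = 575×536 + 565×53 + 375×481 + 510×799 + 70×828 + 355×550 + 365×716 + 240×658 + 75×915
  = 308200 + 29945 + 180375 + 407490 + 57960 + 195250 + 261340 + 157920 + 68625 = 1667105
Ratio = 6946210 / 1667105 = 4.1666302

4.17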